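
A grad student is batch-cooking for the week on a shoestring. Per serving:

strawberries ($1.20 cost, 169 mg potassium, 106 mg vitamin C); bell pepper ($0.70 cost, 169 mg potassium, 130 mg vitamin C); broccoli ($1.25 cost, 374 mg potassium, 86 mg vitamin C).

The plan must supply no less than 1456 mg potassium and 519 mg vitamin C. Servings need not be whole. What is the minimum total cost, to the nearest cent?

This is a tiny linear program; its minimum lies at a vertex of the feasible set. List the vertices and price them.
strawberries only: max(1456/169, 519/106) = 8.615 servings → $10.34.
bell pepper only: max(1456/169, 519/130) = 8.615 servings → $6.03.
broccoli only: max(1456/374, 519/86) = 6.035 servings → $7.54.
strawberries + bell pepper: intersection lies outside the first quadrant.
strawberries + broccoli with both tight: 2.744 servings and 2.653 servings → $6.61.
bell pepper + broccoli with both tight: 2.021 servings and 2.98 servings → $5.14.
Cheapest feasible corner: $5.14.

$5.14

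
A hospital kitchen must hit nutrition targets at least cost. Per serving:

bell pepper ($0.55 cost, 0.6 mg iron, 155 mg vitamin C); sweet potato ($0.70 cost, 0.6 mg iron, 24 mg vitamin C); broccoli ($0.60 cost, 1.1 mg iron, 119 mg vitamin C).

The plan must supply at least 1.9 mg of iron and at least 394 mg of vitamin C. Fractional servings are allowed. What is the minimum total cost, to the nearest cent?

This is a tiny linear program; its minimum lies at a vertex of the feasible set. List the vertices and price them.
bell pepper only: max(1.9/0.6, 394/155) = 3.167 servings → $1.74.
sweet potato only: max(1.9/0.6, 394/24) = 16.42 servings → $11.49.
broccoli only: max(1.9/1.1, 394/119) = 3.311 servings → $1.99.
bell pepper + sweet potato with both tight: 2.427 servings and 0.7392 servings → $1.85.
bell pepper + broccoli with both tight: 2.092 servings and 0.5863 servings → $1.50.
sweet potato + broccoli: the both-tight solution has a negative serving — not a feasible corner.
So the least-cost plan costs $1.50.

$1.50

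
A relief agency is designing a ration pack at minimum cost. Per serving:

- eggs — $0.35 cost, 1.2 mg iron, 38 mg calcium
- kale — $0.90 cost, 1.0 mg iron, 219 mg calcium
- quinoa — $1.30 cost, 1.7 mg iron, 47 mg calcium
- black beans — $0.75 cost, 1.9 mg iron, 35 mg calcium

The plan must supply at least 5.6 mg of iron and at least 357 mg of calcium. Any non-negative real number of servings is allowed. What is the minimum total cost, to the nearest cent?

At the optimum either one food covers both requirements or two foods hit both targets exactly; no other combination can be cheaper.
eggs only: max(5.6/1.2, 357/38) = 9.395 servings → $3.29.
kale only: max(5.6/1.0, 357/219) = 5.6 servings → $5.04.
quinoa only: max(5.6/1.7, 357/47) = 7.596 servings → $9.87.
black beans only: max(5.6/1.9, 357/35) = 10.2 servings → $7.65.
eggs + kale with both tight: 3.867 servings and 0.9591 servings → $2.22.
eggs + quinoa: the both-tight solution has a negative serving — not a feasible corner.
eggs + black beans: the both-tight solution has a negative serving — not a feasible corner.
kale + quinoa with both tight: 1.057 servings and 2.673 servings → $4.43.
kale + black beans with both tight: 1.266 servings and 2.281 servings → $2.85.
quinoa + black beans with both targets exact would need a negative amount; discard.
Cheapest feasible corner: $2.22.

$2.22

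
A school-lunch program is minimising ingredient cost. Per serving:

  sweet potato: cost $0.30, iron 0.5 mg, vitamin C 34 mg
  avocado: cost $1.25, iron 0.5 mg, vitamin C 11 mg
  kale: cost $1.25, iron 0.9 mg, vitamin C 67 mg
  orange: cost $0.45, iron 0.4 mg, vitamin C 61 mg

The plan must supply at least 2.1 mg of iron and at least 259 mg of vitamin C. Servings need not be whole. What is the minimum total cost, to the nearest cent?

With two linear requirements the optimum uses one or two foods; enumerate the corners.
sweet potato only: max(2.1/0.5, 259/34) = 7.618 servings → $2.29.
avocado only: max(2.1/0.5, 259/11) = 23.55 servings → $29.43.
kale only: max(2.1/0.9, 259/67) = 3.866 servings → $4.83.
orange only: max(2.1/0.4, 259/61) = 5.25 servings → $2.36.
sweet potato + avocado: intersection lies outside the first quadrant.
sweet potato + kale: the both-tight solution has a negative serving — not a feasible corner.
sweet potato + orange with both tight: 1.45 servings and 3.438 servings → $1.98.
avocado + kale: intersection lies outside the first quadrant.
avocado + orange with both tight: 0.9387 servings and 4.077 servings → $3.01.
kale + orange with both tight: 0.8719 servings and 3.288 servings → $2.57.
The minimum over all feasible corners is $1.98.

$1.98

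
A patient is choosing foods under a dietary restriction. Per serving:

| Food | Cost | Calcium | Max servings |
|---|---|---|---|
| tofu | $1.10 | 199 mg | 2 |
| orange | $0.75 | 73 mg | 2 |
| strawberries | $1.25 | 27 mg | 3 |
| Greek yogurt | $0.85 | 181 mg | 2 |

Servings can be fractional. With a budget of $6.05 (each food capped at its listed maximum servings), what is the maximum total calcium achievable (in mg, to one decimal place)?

920.0 mg

Calcium per dollar: Greek yogurt 212.9, tofu 180.9, orange 97.33, strawberries 21.6.
Take 2 servings of Greek yogurt: spends $1.70, +362.0 mg calcium (running total 362.0 mg).
Take 2 servings of tofu: spends $2.20, +398.0 mg calcium (running total 760.0 mg).
Take 2 servings of orange: spends $1.50, +146.0 mg calcium (running total 906.0 mg).
Take 0.52 servings of strawberries: spends $0.65, +14.0 mg calcium (running total 920.0 mg).
Filling greedily by calcium-per-dollar is optimal for one linear limit, giving 920.0 mg.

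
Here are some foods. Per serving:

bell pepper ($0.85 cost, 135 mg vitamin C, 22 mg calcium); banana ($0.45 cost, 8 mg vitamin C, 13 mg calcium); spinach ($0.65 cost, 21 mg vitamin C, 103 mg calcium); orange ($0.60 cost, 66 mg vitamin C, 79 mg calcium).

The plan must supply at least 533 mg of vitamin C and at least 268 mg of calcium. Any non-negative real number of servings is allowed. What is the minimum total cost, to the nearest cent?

Check every corner: each single food scaled to meet both minima, and each pair solved so both constraints bind.
bell pepper only: max(533/135, 268/22) = 12.18 servings → $10.35.
banana only: max(533/8, 268/13) = 66.62 servings → $29.98.
spinach only: max(533/21, 268/103) = 25.38 servings → $16.50.
orange only: max(533/66, 268/79) = 8.076 servings → $4.85.
bell pepper + banana with both tight: 3.03 servings and 15.49 servings → $9.54.
bell pepper + spinach with both tight: 3.665 servings and 1.819 servings → $4.30.
bell pepper + orange with both tight: 2.65 servings and 2.654 servings → $3.85.
banana + spinach with both targets exact would need a negative amount; discard.
banana + orange: intersection lies outside the first quadrant.
spinach + orange: the both-tight solution has a negative serving — not a feasible corner.
Cheapest feasible corner: $3.85.

$3.85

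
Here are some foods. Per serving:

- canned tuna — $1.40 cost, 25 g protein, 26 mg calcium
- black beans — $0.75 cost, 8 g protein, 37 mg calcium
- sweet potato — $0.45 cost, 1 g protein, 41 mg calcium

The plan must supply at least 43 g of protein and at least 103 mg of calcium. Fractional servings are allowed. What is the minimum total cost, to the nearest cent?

This is a tiny linear program; its minimum lies at a vertex of the feasible set. List the vertices and price them.
canned tuna only: max(43/25, 103/26) = 3.962 servings → $5.55.
black beans only: max(43/8, 103/37) = 5.375 servings → $4.03.
sweet potato only: max(43/1, 103/41) = 43 servings → $19.35.
canned tuna + black beans with both tight: 1.07 servings and 2.032 servings → $3.02.
canned tuna + sweet potato with both tight: 1.662 servings and 1.458 servings → $2.98.
black beans + sweet potato: the both-tight solution has a negative serving — not a feasible corner.
The minimum over all feasible corners is $2.98.

$2.98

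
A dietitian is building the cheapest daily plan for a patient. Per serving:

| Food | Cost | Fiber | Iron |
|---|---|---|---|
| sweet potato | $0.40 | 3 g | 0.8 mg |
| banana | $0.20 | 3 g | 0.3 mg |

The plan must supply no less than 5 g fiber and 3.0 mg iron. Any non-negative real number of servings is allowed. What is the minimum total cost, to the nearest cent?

At the optimum either one food covers both requirements or two foods hit both targets exactly; no other combination can be cheaper.
sweet potato only: max(5/3, 3.0/0.8) = 3.75 servings → $1.50.
banana only: max(5/3, 3.0/0.3) = 10 servings → $2.00.
sweet potato + banana with both targets exact would need a negative amount; discard.
The minimum over all feasible corners is $1.50.

$1.50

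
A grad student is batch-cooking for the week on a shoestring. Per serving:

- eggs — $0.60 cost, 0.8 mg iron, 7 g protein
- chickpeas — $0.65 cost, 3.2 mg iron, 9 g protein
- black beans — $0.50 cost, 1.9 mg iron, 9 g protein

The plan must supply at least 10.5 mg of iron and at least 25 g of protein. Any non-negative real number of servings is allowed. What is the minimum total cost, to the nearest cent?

A basic optimal solution has at most two foods positive. Try each food alone and each pair with both targets met exactly.
eggs only: max(10.5/0.8, 25/7) = 13.12 servings → $7.88.
chickpeas only: max(10.5/3.2, 25/9) = 3.281 servings → $2.13.
black beans only: max(10.5/1.9, 25/9) = 5.526 servings → $2.76.
eggs + chickpeas with both targets exact would need a negative amount; discard.
eggs + black beans: intersection lies outside the first quadrant.
chickpeas + black beans with both targets exact would need a negative amount; discard.
So the least-cost plan costs $2.13.

$2.13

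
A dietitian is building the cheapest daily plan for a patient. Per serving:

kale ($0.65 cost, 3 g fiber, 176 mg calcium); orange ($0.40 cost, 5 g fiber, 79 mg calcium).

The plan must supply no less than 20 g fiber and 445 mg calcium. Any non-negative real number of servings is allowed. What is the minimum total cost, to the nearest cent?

$2.01

kale only: max(20/3, 445/176) = 6.667 servings → $4.33.
orange only: max(20/5, 445/79) = 5.633 servings → $2.25.
kale + orange with both tight: 1.003 servings and 3.398 servings → $2.01.
The minimum over all feasible corners is $2.01.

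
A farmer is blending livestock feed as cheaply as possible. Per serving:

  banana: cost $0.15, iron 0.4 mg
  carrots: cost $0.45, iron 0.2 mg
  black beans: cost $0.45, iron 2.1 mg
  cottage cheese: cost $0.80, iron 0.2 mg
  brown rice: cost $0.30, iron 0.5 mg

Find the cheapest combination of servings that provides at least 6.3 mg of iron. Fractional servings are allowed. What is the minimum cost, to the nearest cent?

$1.35

Cost per mg of iron: black beans $0.2143, banana $0.3750, brown rice $0.6000, carrots $2.2500, cottage cheese $4.0000.
With no serving limits, use only black beans: 6.3 mg / 2.1 mg = 3 servings × $0.45 = $1.35.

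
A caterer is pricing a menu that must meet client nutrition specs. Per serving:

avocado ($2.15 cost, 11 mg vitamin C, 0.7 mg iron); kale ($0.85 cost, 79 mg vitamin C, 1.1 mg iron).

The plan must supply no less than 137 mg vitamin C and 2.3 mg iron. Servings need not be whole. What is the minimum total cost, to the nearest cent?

A basic optimal solution has at most two foods positive. Try each food alone and each pair with both targets met exactly.
avocado only: max(137/11, 2.3/0.7) = 12.45 servings → $26.78.
kale only: max(137/79, 2.3/1.1) = 2.091 servings → $1.78.
avocado + kale with both tight: 0.7176 servings and 1.634 servings → $2.93.
Cheapest feasible corner: $1.78.

$1.78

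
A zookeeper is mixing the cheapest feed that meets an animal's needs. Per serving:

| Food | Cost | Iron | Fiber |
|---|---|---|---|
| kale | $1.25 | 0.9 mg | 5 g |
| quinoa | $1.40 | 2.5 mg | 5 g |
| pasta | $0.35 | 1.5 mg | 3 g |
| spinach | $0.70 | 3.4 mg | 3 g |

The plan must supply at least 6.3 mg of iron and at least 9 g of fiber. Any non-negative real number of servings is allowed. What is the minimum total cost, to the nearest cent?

For a min-cost LP with two ≥-constraints, a basic feasible solution has at most two positive variables.
kale only: max(6.3/0.9, 9/5) = 7 servings → $8.75.
quinoa only: max(6.3/2.5, 9/5) = 2.52 servings → $3.53.
pasta only: max(6.3/1.5, 9/3) = 4.2 servings → $1.47.
spinach only: max(6.3/3.4, 9/3) = 3 servings → $2.10.
kale + quinoa: the both-tight solution has a negative serving — not a feasible corner.
kale + pasta: the both-tight solution has a negative serving — not a feasible corner.
kale + spinach with both tight: 0.8182 servings and 1.636 servings → $2.17.
quinoa + pasta (both tight): parallel constraints — no distinct corner.
quinoa + spinach with both tight: 1.232 servings and 0.9474 servings → $2.39.
pasta + spinach with both tight: 2.053 servings and 0.9474 servings → $1.38.
Cheapest feasible corner: $1.38.

$1.38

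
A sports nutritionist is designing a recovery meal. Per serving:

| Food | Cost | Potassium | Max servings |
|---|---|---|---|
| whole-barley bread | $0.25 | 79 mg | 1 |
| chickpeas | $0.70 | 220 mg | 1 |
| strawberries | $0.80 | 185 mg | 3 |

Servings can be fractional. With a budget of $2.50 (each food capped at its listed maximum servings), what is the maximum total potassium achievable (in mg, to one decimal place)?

657.4 mg

Potassium per dollar: whole-barley bread 316, chickpeas 314.3, strawberries 231.2.
Take 1 serving of whole-barley bread: spends $0.25, +79.0 mg potassium (running total 79.0 mg).
Take 1 serving of chickpeas: spends $0.70, +220.0 mg potassium (running total 299.0 mg).
Take 1.938 servings of strawberries: spends $1.55, +358.4 mg potassium (running total 657.4 mg).
Filling greedily by potassium-per-dollar is optimal for one linear limit, giving 657.4 mg.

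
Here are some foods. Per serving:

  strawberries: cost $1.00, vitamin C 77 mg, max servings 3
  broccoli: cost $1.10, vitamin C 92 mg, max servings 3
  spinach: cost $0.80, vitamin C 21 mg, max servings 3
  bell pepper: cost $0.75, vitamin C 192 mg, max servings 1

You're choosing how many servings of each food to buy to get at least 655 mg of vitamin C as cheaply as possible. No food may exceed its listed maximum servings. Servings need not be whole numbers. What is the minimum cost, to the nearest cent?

Cost per mg of vitamin C: bell pepper $0.0039, broccoli $0.0120, strawberries $0.0130, spinach $0.0381.
Take 1 serving of bell pepper: +192.0 mg vitamin C for $0.75 (total $0.75, still need 463.0 mg).
Take 3 servings of broccoli: +276.0 mg vitamin C for $3.30 (total $4.05, still need 187.0 mg).
Take 2.429 servings of strawberries: +187.0 mg vitamin C for $2.43 (total $6.48, still need 0.0 mg).
Greedy by cheapest-per-mg is optimal for a single linear constraint, so the minimum cost is $6.48.

$6.48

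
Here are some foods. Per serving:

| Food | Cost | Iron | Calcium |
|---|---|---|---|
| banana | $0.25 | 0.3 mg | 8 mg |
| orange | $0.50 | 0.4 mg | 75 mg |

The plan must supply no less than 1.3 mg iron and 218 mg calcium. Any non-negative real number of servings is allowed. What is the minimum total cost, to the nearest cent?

$1.56

Check every corner: each single food scaled to meet both minima, and each pair solved so both constraints bind.
banana only: max(1.3/0.3, 218/8) = 27.25 servings → $6.81.
orange only: max(1.3/0.4, 218/75) = 3.25 servings → $1.62.
banana + orange with both tight: 0.5337 servings and 2.85 servings → $1.56.
So the least-cost plan costs $1.56.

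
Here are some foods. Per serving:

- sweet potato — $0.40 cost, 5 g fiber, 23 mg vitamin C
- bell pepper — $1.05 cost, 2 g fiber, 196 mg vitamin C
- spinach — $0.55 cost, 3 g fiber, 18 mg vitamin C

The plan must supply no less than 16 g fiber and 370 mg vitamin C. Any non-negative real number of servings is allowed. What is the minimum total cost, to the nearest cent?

$2.69

Two binding constraints pin down two serving amounts, so the optimal mix uses at most two foods. The candidates are each food alone (scaled to the tighter of fiber/vitamin C) and each pair with both constraints tight.
sweet potato only: max(16/5, 370/23) = 16.09 servings → $6.43.
bell pepper only: max(16/2, 370/196) = 8 servings → $8.40.
spinach only: max(16/3, 370/18) = 20.56 servings → $11.31.
sweet potato + bell pepper with both tight: 2.565 servings and 1.587 servings → $2.69.
sweet potato + spinach: intersection lies outside the first quadrant.
bell pepper + spinach with both tight: 1.489 servings and 4.341 servings → $3.95.
The minimum over all feasible corners is $2.69.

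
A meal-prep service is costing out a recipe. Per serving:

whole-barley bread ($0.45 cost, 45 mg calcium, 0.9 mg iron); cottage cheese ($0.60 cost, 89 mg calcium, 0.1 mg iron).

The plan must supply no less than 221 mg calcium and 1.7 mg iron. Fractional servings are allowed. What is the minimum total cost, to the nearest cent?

$1.74

whole-barley bread only: max(221/45, 1.7/0.9) = 4.911 servings → $2.21.
cottage cheese only: max(221/89, 1.7/0.1) = 17 servings → $10.20.
whole-barley bread + cottage cheese with both tight: 1.709 servings and 1.619 servings → $1.74.
So the least-cost plan costs $1.74.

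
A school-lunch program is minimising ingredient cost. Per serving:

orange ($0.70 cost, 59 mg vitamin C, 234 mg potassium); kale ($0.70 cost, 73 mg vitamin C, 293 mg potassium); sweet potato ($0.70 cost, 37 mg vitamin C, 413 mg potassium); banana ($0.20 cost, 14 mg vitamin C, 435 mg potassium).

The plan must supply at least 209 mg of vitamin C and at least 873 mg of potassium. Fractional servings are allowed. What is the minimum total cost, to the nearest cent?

For a min-cost LP with two ≥-constraints, a basic feasible solution has at most two positive variables.
orange only: max(209/59, 873/234) = 3.731 servings → $2.61.
kale only: max(209/73, 873/293) = 2.98 servings → $2.09.
sweet potato only: max(209/37, 873/413) = 5.649 servings → $3.95.
banana only: max(209/14, 873/435) = 14.93 servings → $2.99.
orange + kale with both targets exact would need a negative amount; discard.
orange + sweet potato with both tight: 3.439 servings and 0.1656 servings → $2.52.
orange + banana with both tight: 3.515 servings and 0.1162 servings → $2.48.
kale + sweet potato with both tight: 2.798 servings and 0.1291 servings → $2.05.
kale + banana with both tight: 2.846 servings and 0.09012 servings → $2.01.
sweet potato + banana: intersection lies outside the first quadrant.
The minimum over all feasible corners is $2.01.

$2.01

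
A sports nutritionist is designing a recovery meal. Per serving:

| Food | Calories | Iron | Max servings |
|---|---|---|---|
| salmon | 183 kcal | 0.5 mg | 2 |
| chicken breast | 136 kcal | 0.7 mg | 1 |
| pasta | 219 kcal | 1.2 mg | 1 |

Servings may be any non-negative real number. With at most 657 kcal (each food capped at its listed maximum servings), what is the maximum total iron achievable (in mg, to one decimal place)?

2.7 mg

Iron per kcal: pasta 0.005479, chicken breast 0.005147, salmon 0.002732.
Take 1 serving of pasta: uses 219 kcal, +1.2 mg iron (running total 1.2 mg).
Take 1 serving of chicken breast: uses 136 kcal, +0.7 mg iron (running total 1.9 mg).
Take 1.65 servings of salmon: uses 302 kcal, +0.8 mg iron (running total 2.7 mg).
Filling greedily by iron-per-kcal is optimal for one linear limit, giving 2.7 mg.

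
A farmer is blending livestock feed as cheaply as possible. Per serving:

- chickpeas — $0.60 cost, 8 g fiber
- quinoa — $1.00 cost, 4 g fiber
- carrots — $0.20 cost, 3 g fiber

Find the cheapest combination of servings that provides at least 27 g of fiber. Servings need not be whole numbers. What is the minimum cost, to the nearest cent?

Cost per g of fiber: carrots $0.0667, chickpeas $0.0750, quinoa $0.2500.
With no serving limits, use only carrots: 27 g / 3 g = 9 servings × $0.20 = $1.80.

$1.80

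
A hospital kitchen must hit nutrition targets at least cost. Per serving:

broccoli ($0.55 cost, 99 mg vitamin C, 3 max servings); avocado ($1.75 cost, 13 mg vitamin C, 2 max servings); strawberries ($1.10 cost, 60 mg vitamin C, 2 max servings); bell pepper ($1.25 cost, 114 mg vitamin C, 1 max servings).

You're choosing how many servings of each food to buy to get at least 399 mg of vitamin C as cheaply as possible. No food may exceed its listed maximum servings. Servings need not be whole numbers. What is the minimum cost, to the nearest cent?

Cost per mg of vitamin C: broccoli $0.0056, bell pepper $0.0110, strawberries $0.0183, avocado $0.1346.
Take 3 servings of broccoli: +297.0 mg vitamin C for $1.65 (total $1.65, still need 102.0 mg).
Take 0.8947 servings of bell pepper: +102.0 mg vitamin C for $1.12 (total $2.77, still need 0.0 mg).
Greedy by cheapest-per-mg is optimal for a single linear constraint, so the minimum cost is $2.77.

$2.77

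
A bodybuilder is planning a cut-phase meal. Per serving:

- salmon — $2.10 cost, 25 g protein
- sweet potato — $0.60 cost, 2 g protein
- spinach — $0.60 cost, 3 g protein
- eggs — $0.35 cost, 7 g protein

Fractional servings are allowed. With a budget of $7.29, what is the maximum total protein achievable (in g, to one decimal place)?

145.8 g

Protein per dollar: eggs 20, salmon 11.9, spinach 5, sweet potato 3.333.
With no serving limits, spend the whole cost allowance on eggs: $7.29 / $0.35 × 7 g = 145.8 g.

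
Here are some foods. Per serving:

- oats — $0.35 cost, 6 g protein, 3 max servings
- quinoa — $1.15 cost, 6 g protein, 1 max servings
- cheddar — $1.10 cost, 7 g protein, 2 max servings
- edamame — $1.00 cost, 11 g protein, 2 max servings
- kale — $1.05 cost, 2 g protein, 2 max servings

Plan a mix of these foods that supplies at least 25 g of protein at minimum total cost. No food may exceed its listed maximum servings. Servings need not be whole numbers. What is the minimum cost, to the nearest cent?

Cost per g of protein: oats $0.0583, edamame $0.0909, cheddar $0.1571, quinoa $0.1917, kale $0.5250.
Take 3 servings of oats: +18.0 g protein for $1.05 (total $1.05, still need 7.0 g).
Take 0.6364 servings of edamame: +7.0 g protein for $0.64 (total $1.69, still need 0.0 g).
Filling from the cheapest source first is optimal under one linear minimum: $1.69.

$1.69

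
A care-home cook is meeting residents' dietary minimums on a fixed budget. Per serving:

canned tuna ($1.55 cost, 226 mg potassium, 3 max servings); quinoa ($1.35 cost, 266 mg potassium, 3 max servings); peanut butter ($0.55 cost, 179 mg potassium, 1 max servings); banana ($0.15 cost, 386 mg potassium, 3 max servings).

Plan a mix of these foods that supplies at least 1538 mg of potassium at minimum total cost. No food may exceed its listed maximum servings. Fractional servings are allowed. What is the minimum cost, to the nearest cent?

Cost per mg of potassium: banana $0.0004, peanut butter $0.0031, quinoa $0.0051, canned tuna $0.0069.
Take 3 servings of banana: +1158.0 mg potassium for $0.45 (total $0.45, still need 380.0 mg).
Take 1 serving of peanut butter: +179.0 mg potassium for $0.55 (total $1.00, still need 201.0 mg).
Take 0.7556 servings of quinoa: +201.0 mg potassium for $1.02 (total $2.02, still need 0.0 mg).
Filling from the cheapest source first is optimal under one linear minimum: $2.02.

$2.02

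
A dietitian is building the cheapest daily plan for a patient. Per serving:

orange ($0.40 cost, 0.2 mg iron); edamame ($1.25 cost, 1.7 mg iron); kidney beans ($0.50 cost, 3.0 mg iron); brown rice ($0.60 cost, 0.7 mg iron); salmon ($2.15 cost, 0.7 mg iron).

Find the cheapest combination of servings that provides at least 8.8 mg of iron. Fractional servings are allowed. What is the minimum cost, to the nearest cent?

Cost per mg of iron: kidney beans $0.1667, edamame $0.7353, brown rice $0.8571, orange $2.0000, salmon $3.0714.
With no serving limits, use only kidney beans: 8.8 mg / 3.0 mg = 2.933 servings × $0.50 = $1.47.

$1.47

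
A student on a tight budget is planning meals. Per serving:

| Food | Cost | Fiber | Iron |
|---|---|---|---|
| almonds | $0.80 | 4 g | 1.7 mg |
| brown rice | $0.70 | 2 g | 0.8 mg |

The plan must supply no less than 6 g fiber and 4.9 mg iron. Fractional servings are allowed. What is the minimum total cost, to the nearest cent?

Compare the cost at each extreme point of the feasible region.
almonds only: max(6/4, 4.9/1.7) = 2.882 servings → $2.31.
brown rice only: max(6/2, 4.9/0.8) = 6.125 servings → $4.29.
almonds + brown rice with both targets exact would need a negative amount; discard.
The minimum over all feasible corners is $2.31.

$2.31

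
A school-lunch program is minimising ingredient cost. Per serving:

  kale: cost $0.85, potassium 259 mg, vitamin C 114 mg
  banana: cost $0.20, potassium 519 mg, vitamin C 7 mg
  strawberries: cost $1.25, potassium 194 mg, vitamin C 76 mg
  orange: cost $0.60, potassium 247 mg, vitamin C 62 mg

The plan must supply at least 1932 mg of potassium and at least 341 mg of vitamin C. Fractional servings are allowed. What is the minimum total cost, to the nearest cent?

$2.88

Check every corner: each single food scaled to meet both minima, and each pair solved so both constraints bind.
kale only: max(1932/259, 341/114) = 7.459 servings → $6.34.
banana only: max(1932/519, 341/7) = 48.71 servings → $9.74.
strawberries only: max(1932/194, 341/76) = 9.959 servings → $12.45.
orange only: max(1932/247, 341/62) = 7.822 servings → $4.69.
kale + banana with both tight: 2.85 servings and 2.3 servings → $2.88.
kale + strawberries: the both-tight solution has a negative serving — not a feasible corner.
kale + orange: intersection lies outside the first quadrant.
banana + strawberries with both tight: 2.118 servings and 4.292 servings → $5.79.
banana + orange with both tight: 1.168 servings and 5.368 servings → $3.45.
strawberries + orange: intersection lies outside the first quadrant.
The minimum over all feasible corners is $2.88.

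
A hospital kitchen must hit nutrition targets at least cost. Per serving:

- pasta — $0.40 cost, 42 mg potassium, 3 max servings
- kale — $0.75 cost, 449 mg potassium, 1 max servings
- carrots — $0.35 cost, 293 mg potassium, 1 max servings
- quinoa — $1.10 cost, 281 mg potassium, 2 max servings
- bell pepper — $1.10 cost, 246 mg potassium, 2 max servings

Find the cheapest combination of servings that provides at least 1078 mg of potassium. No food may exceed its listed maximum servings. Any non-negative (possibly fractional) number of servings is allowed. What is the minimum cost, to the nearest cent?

Cost per mg of potassium: carrots $0.0012, kale $0.0017, quinoa $0.0039, bell pepper $0.0045, pasta $0.0095.
Take 1 serving of carrots: +293.0 mg potassium for $0.35 (total $0.35, still need 785.0 mg).
Take 1 serving of kale: +449.0 mg potassium for $0.75 (total $1.10, still need 336.0 mg).
Take 1.196 servings of quinoa: +336.0 mg potassium for $1.32 (total $2.42, still need 0.0 mg).
Greedy by cheapest-per-mg is optimal for a single linear constraint, so the minimum cost is $2.42.

$2.42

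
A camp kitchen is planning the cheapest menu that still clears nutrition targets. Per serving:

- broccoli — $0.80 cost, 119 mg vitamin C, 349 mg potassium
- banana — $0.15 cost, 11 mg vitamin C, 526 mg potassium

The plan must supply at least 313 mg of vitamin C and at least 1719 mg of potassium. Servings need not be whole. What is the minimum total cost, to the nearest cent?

$2.23

broccoli only: max(313/119, 1719/349) = 4.926 servings → $3.94.
banana only: max(313/11, 1719/526) = 28.45 servings → $4.27.
broccoli + banana with both tight: 2.48 servings and 1.622 servings → $2.23.
The minimum over all feasible corners is $2.23.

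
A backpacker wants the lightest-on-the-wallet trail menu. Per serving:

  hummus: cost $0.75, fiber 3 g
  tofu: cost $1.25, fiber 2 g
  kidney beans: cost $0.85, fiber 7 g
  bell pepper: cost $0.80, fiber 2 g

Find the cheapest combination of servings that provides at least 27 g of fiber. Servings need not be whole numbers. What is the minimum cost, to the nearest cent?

$3.28

Cost per g of fiber: kidney beans $0.1214, hummus $0.2500, bell pepper $0.4000, tofu $0.6250.
With no serving limits, use only kidney beans: 27 g / 7 g = 3.857 servings × $0.85 = $3.28.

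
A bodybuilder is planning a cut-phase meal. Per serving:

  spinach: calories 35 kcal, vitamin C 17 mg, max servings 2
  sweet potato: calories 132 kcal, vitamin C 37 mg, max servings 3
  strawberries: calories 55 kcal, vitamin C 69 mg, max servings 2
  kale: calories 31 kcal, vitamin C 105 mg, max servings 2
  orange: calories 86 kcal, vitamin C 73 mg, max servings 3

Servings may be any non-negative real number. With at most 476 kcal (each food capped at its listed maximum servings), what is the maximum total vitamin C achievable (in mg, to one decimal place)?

Vitamin C per kcal: kale 3.387, strawberries 1.255, orange 0.8488, spinach 0.4857, sweet potato 0.2803.
Take 2 servings of kale: uses 62 kcal, +210.0 mg vitamin C (running total 210.0 mg).
Take 2 servings of strawberries: uses 110 kcal, +138.0 mg vitamin C (running total 348.0 mg).
Take 3 servings of orange: uses 258 kcal, +219.0 mg vitamin C (running total 567.0 mg).
Take 1.314 servings of spinach: uses 46 kcal, +22.3 mg vitamin C (running total 589.3 mg).
Greedy by best ratio exhausts the calories allowance optimally: 589.3 mg.

589.3 mg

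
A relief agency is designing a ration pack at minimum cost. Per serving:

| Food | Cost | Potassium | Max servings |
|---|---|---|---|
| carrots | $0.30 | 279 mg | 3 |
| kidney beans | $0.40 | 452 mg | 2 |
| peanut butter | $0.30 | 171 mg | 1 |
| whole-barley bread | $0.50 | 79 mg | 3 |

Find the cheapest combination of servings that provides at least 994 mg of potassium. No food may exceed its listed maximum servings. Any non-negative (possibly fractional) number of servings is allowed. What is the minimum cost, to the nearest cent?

Cost per mg of potassium: kidney beans $0.0009, carrots $0.0011, peanut butter $0.0018, whole-barley bread $0.0063.
Take 2 servings of kidney beans: +904.0 mg potassium for $0.80 (total $0.80, still need 90.0 mg).
Take 0.3226 servings of carrots: +90.0 mg potassium for $0.10 (total $0.90, still need 0.0 mg).
Greedy by cheapest-per-mg is optimal for a single linear constraint, so the minimum cost is $0.90.

$0.90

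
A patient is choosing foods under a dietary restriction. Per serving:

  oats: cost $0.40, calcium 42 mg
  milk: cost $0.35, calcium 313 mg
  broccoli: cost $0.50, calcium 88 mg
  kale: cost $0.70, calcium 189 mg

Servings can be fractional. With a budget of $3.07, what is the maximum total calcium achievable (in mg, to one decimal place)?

2745.5 mg

Calcium per dollar: milk 894.3, kale 270, broccoli 176, oats 105.
With no serving limits, spend the whole cost allowance on milk: $3.07 / $0.35 × 313 mg = 2745.5 mg.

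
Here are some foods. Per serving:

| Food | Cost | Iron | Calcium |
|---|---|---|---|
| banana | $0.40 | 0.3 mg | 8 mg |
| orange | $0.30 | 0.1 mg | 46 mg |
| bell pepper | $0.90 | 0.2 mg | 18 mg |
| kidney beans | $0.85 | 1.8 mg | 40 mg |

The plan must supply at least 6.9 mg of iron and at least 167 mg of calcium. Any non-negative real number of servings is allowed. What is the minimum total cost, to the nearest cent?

$3.34

banana only: max(6.9/0.3, 167/8) = 23 servings → $9.20.
orange only: max(6.9/0.1, 167/46) = 69 servings → $20.70.
bell pepper only: max(6.9/0.2, 167/18) = 34.5 servings → $31.05.
kidney beans only: max(6.9/1.8, 167/40) = 4.175 servings → $3.55.
banana + orange: the both-tight solution has a negative serving — not a feasible corner.
banana + bell pepper: intersection lies outside the first quadrant.
banana + kidney beans with both tight: 10.25 servings and 2.125 servings → $5.91.
orange + bell pepper with both targets exact would need a negative amount; discard.
orange + kidney beans with both tight: 0.3122 servings and 3.816 servings → $3.34.
bell pepper + kidney beans with both tight: 1.008 servings and 3.721 servings → $4.07.
The minimum over all feasible corners is $3.34.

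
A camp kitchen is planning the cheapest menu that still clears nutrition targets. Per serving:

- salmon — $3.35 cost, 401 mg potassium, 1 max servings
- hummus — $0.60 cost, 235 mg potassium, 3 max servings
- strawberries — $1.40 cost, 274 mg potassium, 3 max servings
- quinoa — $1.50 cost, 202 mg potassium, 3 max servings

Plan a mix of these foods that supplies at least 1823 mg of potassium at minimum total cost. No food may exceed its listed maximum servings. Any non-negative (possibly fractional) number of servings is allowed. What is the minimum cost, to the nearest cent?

$8.20

Cost per mg of potassium: hummus $0.0026, strawberries $0.0051, quinoa $0.0074, salmon $0.0084.
Take 3 servings of hummus: +705.0 mg potassium for $1.80 (total $1.80, still need 1118.0 mg).
Take 3 servings of strawberries: +822.0 mg potassium for $4.20 (total $6.00, still need 296.0 mg).
Take 1.465 servings of quinoa: +296.0 mg potassium for $2.20 (total $8.20, still need 0.0 mg).
Greedy by cheapest-per-mg is optimal for a single linear constraint, so the minimum cost is $8.20.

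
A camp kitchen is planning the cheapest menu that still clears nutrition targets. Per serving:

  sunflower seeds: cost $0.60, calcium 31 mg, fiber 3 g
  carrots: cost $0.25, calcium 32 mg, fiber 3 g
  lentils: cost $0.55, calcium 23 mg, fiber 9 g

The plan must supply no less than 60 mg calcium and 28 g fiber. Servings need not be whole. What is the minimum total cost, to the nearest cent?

A basic optimal solution has at most two foods positive. Try each food alone and each pair with both targets met exactly.
sunflower seeds only: max(60/31, 28/3) = 9.333 servings → $5.60.
carrots only: max(60/32, 28/3) = 9.333 servings → $2.33.
lentils only: max(60/23, 28/9) = 3.111 servings → $1.71.
sunflower seeds + carrots with both targets exact would need a negative amount; discard.
sunflower seeds + lentils: the both-tight solution has a negative serving — not a feasible corner.
carrots + lentils: the both-tight solution has a negative serving — not a feasible corner.
The minimum over all feasible corners is $1.71.

$1.71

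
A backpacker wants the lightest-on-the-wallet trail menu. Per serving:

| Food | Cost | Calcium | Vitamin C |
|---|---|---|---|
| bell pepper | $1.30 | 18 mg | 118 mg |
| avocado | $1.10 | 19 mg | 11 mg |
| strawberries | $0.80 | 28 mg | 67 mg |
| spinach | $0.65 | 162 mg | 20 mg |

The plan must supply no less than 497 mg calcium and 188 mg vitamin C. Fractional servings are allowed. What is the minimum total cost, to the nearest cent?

$3.34

Check every corner: each single food scaled to meet both minima, and each pair solved so both constraints bind.
bell pepper only: max(497/18, 188/118) = 27.61 servings → $35.89.
avocado only: max(497/19, 188/11) = 26.16 servings → $28.77.
strawberries only: max(497/28, 188/67) = 17.75 servings → $14.20.
spinach only: max(497/162, 188/20) = 9.4 servings → $6.11.
bell pepper + avocado with both targets exact would need a negative amount; discard.
bell pepper + strawberries: intersection lies outside the first quadrant.
bell pepper + spinach with both tight: 1.094 servings and 2.946 servings → $3.34.
avocado + strawberries with both targets exact would need a negative amount; discard.
avocado + spinach with both tight: 14.63 servings and 1.352 servings → $16.98.
strawberries + spinach with both tight: 1.993 servings and 2.723 servings → $3.36.
So the least-cost plan costs $3.34.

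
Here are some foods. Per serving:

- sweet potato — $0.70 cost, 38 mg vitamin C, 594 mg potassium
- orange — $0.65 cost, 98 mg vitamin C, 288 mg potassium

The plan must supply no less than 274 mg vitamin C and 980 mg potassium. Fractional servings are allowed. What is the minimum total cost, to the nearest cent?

$1.98

At the optimum either one food covers both requirements or two foods hit both targets exactly; no other combination can be cheaper.
sweet potato only: max(274/38, 980/594) = 7.211 servings → $5.05.
orange only: max(274/98, 980/288) = 3.403 servings → $2.21.
sweet potato + orange with both tight: 0.3624 servings and 2.655 servings → $1.98.
So the least-cost plan costs $1.98.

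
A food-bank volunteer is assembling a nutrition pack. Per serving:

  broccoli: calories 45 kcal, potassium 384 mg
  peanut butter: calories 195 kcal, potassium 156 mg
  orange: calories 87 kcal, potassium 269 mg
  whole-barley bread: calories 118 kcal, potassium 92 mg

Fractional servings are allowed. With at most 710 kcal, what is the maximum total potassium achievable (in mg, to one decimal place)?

6058.7 mg

Potassium per kcal: broccoli 8.533, orange 3.092, peanut butter 0.8, whole-barley bread 0.7797.
With no serving limits, spend the whole calories allowance on broccoli: 710 kcal / 45 kcal × 384 mg = 6058.7 mg.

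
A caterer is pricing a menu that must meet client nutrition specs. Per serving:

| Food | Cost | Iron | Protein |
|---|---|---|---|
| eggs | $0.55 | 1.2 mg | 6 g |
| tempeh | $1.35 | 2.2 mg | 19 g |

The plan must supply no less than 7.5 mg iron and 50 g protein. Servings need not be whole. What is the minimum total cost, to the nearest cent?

At the optimum either one food covers both requirements or two foods hit both targets exactly; no other combination can be cheaper.
eggs only: max(7.5/1.2, 50/6) = 8.333 servings → $4.58.
tempeh only: max(7.5/2.2, 50/19) = 3.409 servings → $4.60.
eggs + tempeh with both tight: 3.385 servings and 1.562 servings → $3.97.
So the least-cost plan costs $3.97.

$3.97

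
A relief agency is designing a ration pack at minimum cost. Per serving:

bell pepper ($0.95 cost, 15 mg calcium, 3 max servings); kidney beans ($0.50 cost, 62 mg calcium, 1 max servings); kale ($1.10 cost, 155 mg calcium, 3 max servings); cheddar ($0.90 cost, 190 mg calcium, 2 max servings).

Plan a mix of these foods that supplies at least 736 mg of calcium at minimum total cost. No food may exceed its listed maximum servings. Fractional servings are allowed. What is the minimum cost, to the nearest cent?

$4.33

Cost per mg of calcium: cheddar $0.0047, kale $0.0071, kidney beans $0.0081, bell pepper $0.0633.
Take 2 servings of cheddar: +380.0 mg calcium for $1.80 (total $1.80, still need 356.0 mg).
Take 2.297 servings of kale: +356.0 mg calcium for $2.53 (total $4.33, still need 0.0 mg).
Greedy by cheapest-per-mg is optimal for a single linear constraint, so the minimum cost is $4.33.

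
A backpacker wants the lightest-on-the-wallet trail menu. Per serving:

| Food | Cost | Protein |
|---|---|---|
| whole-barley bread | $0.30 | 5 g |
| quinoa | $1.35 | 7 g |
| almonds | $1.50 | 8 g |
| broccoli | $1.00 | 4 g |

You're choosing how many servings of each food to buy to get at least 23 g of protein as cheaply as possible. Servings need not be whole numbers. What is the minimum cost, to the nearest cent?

Cost per g of protein: whole-barley bread $0.0600, almonds $0.1875, quinoa $0.1929, broccoli $0.2500.
With no serving limits, use only whole-barley bread: 23 g / 5 g = 4.6 servings × $0.30 = $1.38.

$1.38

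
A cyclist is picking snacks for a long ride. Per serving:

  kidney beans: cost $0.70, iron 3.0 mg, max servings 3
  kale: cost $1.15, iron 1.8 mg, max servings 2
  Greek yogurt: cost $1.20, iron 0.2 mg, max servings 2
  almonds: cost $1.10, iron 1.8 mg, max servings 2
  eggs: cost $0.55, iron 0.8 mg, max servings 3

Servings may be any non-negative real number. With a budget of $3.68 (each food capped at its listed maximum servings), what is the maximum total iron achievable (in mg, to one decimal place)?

11.6 mg

Iron per dollar: kidney beans 4.286, almonds 1.636, kale 1.565, eggs 1.455, Greek yogurt 0.1667.
Take 3 servings of kidney beans: spends $2.10, +9.0 mg iron (running total 9.0 mg).
Take 1.436 servings of almonds: spends $1.58, +2.6 mg iron (running total 11.6 mg).
Filling greedily by iron-per-dollar is optimal for one linear limit, giving 11.6 mg.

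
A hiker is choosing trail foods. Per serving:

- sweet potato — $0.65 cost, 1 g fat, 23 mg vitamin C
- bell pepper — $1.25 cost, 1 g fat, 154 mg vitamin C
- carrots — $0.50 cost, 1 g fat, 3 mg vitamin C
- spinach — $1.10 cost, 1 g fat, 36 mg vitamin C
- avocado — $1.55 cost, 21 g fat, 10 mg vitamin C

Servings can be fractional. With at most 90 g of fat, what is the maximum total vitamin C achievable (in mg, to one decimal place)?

13860.0 mg

Vitamin C per g fat: bell pepper 154, spinach 36, sweet potato 23, carrots 3, avocado 0.4762.
With no serving limits, spend the whole fat allowance on bell pepper: 90 g / 1 g × 154 mg = 13860.0 mg.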